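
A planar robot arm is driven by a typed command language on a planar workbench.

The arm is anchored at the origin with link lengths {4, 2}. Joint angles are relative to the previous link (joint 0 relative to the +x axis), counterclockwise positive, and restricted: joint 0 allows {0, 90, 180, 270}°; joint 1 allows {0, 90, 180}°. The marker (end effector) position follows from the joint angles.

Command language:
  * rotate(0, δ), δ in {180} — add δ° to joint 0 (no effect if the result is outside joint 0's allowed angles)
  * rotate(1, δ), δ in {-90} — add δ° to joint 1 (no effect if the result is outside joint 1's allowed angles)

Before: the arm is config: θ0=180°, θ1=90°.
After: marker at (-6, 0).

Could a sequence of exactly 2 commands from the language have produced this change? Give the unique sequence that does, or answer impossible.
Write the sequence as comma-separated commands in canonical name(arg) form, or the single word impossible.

start: config: θ0=180°, θ1=90°
1. rotate(1, -90) → config: θ0=180°, θ1=0°
2. rotate(1, -90) → config: θ0=180°, θ1=0°
all 4 alternatives checked — unique.

rotate(1, -90), rotate(1, -90)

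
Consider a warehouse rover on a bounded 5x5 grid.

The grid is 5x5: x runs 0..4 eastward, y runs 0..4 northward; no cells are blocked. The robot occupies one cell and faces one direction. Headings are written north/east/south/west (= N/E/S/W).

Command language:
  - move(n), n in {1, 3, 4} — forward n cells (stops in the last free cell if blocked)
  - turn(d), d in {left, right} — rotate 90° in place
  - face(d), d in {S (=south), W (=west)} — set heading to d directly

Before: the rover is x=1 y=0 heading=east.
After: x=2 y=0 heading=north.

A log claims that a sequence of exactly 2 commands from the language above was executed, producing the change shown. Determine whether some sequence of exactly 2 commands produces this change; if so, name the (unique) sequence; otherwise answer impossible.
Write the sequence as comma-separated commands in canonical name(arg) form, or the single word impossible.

key: position moved to (2,0) AND the heading swung to N — translation plus rotation needed
t0: x=1 y=0 heading=east
1. move(1) → x=2 y=0 heading=east
2. turn(left) → x=2 y=0 heading=north
all 49 alternatives checked — unique.

move(1), turn(left)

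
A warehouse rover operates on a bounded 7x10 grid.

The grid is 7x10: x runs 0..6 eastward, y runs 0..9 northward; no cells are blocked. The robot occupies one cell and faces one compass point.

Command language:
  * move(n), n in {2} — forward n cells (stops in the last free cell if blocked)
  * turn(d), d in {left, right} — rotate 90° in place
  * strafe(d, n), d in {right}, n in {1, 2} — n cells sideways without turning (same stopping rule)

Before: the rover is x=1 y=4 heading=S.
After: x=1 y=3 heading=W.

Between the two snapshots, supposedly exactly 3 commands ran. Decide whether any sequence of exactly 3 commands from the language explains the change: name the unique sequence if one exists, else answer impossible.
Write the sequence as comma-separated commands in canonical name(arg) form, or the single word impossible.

key: running strafe(right, 1) before move(2) would end elsewhere — order is forced
from: x=1 y=4 heading=S
t=1 move(2) ⇒ x=1 y=2 heading=S
t=2 turn(right) ⇒ x=1 y=2 heading=W
t=3 strafe(right, 1) ⇒ x=1 y=3 heading=W
no rival 3-sequence matches.

move(2), turn(right), strafe(right, 1)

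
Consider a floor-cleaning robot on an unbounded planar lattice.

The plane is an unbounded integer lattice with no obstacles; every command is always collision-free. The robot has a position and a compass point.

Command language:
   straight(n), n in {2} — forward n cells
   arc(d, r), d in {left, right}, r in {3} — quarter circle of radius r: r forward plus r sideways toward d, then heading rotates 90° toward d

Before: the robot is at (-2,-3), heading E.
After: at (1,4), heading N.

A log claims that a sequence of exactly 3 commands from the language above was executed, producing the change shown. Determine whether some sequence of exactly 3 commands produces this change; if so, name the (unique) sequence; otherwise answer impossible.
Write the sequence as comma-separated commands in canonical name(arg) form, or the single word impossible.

key: order matters: swapping arc(left, 3) and straight(2) lands elsewhere
t0: at (-2,-3), heading E
[1] after arc(left, 3): at (1,0), heading N
[2] after straight(2): at (1,2), heading N
[3] after straight(2): at (1,4), heading N
uniquely the one of 27 3-step routes that fits.

arc(left, 3), straight(2), straight(2)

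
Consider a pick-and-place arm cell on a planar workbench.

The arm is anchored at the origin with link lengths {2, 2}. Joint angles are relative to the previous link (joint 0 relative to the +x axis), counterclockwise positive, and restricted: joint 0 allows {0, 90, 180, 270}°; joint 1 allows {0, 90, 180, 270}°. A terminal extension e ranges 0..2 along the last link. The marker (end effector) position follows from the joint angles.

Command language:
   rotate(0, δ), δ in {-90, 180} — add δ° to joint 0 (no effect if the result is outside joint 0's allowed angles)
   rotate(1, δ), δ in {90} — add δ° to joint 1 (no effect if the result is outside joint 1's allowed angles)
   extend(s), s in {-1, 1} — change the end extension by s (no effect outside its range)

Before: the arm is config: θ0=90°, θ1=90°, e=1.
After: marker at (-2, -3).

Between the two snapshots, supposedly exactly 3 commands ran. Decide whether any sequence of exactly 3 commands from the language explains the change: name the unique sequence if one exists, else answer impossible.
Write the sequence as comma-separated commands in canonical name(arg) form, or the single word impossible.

from: config: θ0=90°, θ1=90°, e=1
t=1 rotate(0, -90) ⇒ config: θ0=0°, θ1=90°, e=1
t=2 rotate(0, -90) ⇒ config: θ0=270°, θ1=90°, e=1
t=3 rotate(0, -90) ⇒ config: θ0=180°, θ1=90°, e=1
all 125 alternatives checked — unique.

rotate(0, -90), rotate(0, -90), rotate(0, -90)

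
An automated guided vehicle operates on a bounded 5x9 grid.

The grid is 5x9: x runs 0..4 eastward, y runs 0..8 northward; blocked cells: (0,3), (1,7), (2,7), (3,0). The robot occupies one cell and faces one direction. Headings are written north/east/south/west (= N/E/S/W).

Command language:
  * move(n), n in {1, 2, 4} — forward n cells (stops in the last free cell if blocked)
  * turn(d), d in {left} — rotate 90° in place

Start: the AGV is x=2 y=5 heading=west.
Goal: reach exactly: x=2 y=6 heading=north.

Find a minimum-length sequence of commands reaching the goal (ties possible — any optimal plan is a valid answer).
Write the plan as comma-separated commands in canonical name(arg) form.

turn(left), turn(left), turn(left), move(2)

from: x=2 y=5 heading=west
[1] after turn(left): x=2 y=5 heading=south
[2] after turn(left): x=2 y=5 heading=east
[3] after turn(left): x=2 y=5 heading=north
[4] after move(2): x=2 y=6 heading=north
no 3-step plan works, so 4 is optimal.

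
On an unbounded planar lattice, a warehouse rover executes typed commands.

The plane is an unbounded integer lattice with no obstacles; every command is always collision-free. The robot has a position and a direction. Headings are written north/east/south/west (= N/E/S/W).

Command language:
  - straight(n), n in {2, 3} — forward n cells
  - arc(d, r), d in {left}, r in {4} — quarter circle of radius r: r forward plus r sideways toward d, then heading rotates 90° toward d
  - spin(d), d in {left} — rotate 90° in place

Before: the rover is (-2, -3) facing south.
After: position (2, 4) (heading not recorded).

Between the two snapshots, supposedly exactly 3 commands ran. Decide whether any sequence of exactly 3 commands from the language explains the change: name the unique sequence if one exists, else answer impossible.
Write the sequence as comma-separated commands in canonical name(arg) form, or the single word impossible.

spin(left), arc(left, 4), straight(3)

key: running straight(3) before spin(left) would end elsewhere — order is forced
initial: (-2, -3) facing south
[1] after spin(left): (-2, -3) facing east
[2] after arc(left, 4): (2, 1) facing north
[3] after straight(3): (2, 4) facing north
no rival 3-sequence matches.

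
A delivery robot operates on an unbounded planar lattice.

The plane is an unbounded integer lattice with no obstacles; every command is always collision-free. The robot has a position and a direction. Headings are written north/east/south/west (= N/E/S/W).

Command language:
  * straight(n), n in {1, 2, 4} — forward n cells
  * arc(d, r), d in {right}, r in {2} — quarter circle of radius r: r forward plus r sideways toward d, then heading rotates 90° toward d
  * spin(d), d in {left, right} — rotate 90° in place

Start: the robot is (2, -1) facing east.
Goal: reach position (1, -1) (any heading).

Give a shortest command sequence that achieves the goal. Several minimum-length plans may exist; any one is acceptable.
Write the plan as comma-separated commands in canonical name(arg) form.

spin(right), spin(right), straight(1)

from: (2, -1) facing east
t=1 spin(right) ⇒ (2, -1) facing south
t=2 spin(right) ⇒ (2, -1) facing west
t=3 straight(1) ⇒ (1, -1) facing west
minimal: 3 command(s), checked below 3.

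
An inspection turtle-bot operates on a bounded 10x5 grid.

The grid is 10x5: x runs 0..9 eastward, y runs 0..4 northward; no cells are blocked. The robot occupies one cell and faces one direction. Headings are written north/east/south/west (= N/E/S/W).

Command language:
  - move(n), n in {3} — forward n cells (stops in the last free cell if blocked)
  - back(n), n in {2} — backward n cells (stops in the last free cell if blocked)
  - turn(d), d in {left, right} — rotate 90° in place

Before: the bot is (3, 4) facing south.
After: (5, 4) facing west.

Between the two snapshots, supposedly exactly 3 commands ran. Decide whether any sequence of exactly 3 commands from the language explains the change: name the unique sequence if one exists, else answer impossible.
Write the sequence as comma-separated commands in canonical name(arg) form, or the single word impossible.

back(2), turn(right), back(2)

key: the first back(2) runs into the grid edge before its full distance
t0: (3, 4) facing south
[1] after back(2): (3, 4) facing south
[2] after turn(right): (3, 4) facing west
[3] after back(2): (5, 4) facing west
no other 3-command option fits: unique.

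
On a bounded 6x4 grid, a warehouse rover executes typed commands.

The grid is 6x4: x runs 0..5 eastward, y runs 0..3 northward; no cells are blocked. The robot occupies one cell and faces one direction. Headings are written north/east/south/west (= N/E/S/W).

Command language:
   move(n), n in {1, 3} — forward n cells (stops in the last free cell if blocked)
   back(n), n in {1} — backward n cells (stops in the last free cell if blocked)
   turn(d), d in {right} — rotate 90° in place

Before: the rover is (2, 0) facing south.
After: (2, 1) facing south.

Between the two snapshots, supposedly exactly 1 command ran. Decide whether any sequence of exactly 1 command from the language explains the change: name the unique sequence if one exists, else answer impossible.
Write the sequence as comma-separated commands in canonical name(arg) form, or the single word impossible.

key: still facing S — the one step turns nothing
initial: (2, 0) facing south
1. back(1) → (2, 1) facing south
uniquely the one of 4 1-step routes that fits.

back(1)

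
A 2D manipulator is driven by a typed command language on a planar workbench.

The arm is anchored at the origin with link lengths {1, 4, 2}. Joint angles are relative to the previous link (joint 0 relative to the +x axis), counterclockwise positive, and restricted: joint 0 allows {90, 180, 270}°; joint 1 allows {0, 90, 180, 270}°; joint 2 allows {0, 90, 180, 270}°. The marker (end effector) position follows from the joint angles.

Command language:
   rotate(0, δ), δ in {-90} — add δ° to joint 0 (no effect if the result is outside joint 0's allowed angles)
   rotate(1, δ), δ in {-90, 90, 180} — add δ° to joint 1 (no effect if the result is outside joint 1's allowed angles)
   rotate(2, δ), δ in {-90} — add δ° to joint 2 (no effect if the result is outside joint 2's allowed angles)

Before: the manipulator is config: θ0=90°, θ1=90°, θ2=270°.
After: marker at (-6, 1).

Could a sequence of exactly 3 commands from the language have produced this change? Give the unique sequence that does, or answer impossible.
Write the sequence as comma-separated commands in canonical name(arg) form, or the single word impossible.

begin: config: θ0=90°, θ1=90°, θ2=270°
[1] after rotate(2, -90): config: θ0=90°, θ1=90°, θ2=180°
[2] after rotate(2, -90): config: θ0=90°, θ1=90°, θ2=90°
[3] after rotate(2, -90): config: θ0=90°, θ1=90°, θ2=0°
no other 3-command option fits: unique.

rotate(2, -90), rotate(2, -90), rotate(2, -90)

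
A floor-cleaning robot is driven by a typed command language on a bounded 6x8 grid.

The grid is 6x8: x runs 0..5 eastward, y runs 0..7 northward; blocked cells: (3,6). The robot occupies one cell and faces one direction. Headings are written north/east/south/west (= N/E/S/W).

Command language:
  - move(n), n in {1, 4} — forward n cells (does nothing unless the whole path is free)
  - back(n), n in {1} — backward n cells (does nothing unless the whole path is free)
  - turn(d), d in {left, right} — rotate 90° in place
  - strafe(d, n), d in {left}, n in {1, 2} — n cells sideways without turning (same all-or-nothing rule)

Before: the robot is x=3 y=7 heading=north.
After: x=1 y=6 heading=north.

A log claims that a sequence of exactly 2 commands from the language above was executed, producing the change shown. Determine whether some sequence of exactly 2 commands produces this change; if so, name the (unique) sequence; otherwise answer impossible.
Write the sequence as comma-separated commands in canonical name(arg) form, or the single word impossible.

key: heading stays N — no command in the sequence turns
t0: x=3 y=7 heading=north
[1] after strafe(left, 2): x=1 y=7 heading=north
[2] after back(1): x=1 y=6 heading=north
uniquely the one of 49 2-step routes that fits.

strafe(left, 2), back(1)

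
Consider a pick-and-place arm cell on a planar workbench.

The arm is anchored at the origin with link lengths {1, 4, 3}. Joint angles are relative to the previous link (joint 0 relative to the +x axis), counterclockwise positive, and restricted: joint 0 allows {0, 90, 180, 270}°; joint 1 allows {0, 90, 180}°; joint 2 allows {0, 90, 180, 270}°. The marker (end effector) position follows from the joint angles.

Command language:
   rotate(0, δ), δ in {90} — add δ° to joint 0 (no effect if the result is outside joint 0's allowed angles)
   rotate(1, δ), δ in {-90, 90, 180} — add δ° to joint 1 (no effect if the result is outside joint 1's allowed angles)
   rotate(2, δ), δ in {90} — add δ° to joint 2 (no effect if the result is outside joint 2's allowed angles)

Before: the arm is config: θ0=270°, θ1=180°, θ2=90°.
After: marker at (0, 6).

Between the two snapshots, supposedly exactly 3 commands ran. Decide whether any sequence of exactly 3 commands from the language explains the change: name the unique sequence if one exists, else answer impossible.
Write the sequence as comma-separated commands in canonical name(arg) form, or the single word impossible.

from: config: θ0=270°, θ1=180°, θ2=90°
t=1 rotate(2, 90) ⇒ config: θ0=270°, θ1=180°, θ2=180°
t=2 rotate(2, 90) ⇒ config: θ0=270°, θ1=180°, θ2=270°
t=3 rotate(2, 90) ⇒ config: θ0=270°, θ1=180°, θ2=0°
no rival 3-sequence matches.

rotate(2, 90), rotate(2, 90), rotate(2, 90)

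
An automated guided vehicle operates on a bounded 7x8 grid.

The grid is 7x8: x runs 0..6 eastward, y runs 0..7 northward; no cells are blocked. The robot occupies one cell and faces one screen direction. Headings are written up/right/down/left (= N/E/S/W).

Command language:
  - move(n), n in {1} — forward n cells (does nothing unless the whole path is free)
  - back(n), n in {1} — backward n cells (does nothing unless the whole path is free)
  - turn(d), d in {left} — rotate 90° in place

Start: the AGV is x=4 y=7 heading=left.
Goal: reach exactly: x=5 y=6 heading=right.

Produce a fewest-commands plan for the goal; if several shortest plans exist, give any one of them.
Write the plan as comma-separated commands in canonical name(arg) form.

back(1), turn(left), move(1), turn(left)

initial: x=4 y=7 heading=left
1. back(1) → x=5 y=7 heading=left
2. turn(left) → x=5 y=7 heading=down
3. move(1) → x=5 y=6 heading=down
4. turn(left) → x=5 y=6 heading=right
no 3-step plan works, so 4 is optimal.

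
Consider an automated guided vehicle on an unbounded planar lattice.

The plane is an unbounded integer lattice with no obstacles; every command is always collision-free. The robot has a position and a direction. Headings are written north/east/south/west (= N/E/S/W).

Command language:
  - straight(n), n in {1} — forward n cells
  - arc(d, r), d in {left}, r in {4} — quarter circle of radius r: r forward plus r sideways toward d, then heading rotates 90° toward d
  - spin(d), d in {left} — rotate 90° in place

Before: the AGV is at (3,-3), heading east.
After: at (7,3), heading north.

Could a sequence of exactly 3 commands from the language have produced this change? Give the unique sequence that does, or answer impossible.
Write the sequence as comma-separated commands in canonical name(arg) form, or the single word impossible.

key: position moved to (7,3) AND the heading swung to N — translation plus rotation needed
start: at (3,-3), heading east
step 1 (arc(left, 4)): at (7,1), heading north
step 2 (straight(1)): at (7,2), heading north
step 3 (straight(1)): at (7,3), heading north
all 27 alternatives checked — unique.

arc(left, 4), straight(1), straight(1)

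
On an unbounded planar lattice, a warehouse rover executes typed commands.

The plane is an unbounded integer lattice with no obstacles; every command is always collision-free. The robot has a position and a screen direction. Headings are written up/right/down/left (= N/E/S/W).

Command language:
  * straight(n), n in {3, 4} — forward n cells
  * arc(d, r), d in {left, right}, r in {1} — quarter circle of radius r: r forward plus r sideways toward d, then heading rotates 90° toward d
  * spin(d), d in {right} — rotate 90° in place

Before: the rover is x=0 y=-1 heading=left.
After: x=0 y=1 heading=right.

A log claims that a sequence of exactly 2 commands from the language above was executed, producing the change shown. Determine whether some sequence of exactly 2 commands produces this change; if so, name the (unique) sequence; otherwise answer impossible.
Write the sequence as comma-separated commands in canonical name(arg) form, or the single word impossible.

key: cell and facing (now E) both changed — the 2 commands mix motion and turning
initial: x=0 y=-1 heading=left
[1] after arc(right, 1): x=-1 y=0 heading=up
[2] after arc(right, 1): x=0 y=1 heading=right
uniquely the one of 25 2-step routes that fits.

arc(right, 1), arc(right, 1)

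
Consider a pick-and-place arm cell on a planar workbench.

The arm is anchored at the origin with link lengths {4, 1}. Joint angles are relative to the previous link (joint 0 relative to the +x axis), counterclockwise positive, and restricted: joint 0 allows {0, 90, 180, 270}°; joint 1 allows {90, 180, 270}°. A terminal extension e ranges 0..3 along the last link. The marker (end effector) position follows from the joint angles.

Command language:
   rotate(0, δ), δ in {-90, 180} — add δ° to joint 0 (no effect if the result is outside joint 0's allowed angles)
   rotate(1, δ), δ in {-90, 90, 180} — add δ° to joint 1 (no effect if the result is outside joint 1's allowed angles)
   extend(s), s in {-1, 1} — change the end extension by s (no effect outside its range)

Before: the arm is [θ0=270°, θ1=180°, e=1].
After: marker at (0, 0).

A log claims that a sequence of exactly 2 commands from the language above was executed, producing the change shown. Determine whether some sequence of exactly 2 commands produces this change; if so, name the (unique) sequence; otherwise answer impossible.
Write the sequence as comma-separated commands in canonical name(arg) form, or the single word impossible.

extend(1), extend(1)

initial: [θ0=270°, θ1=180°, e=1]
t=1 extend(1) ⇒ [θ0=270°, θ1=180°, e=2]
t=2 extend(1) ⇒ [θ0=270°, θ1=180°, e=3]
no other 2-command option fits: unique.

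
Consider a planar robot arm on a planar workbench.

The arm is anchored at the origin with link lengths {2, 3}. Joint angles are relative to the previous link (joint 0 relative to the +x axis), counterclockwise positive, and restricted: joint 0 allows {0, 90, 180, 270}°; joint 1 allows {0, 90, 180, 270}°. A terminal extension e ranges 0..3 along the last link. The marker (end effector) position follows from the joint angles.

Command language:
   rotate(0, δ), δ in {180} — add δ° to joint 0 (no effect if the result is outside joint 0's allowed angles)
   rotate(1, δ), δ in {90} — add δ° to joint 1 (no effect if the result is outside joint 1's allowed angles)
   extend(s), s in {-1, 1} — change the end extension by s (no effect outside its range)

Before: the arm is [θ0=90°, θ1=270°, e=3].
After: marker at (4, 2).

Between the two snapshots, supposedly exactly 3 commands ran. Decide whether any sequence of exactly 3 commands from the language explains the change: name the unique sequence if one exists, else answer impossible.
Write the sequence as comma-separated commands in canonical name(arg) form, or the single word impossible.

extend(1), extend(-1), extend(-1)

key: running extend(-1) before extend(1) would end elsewhere — order is forced
from: [θ0=90°, θ1=270°, e=3]
[1] after extend(1): [θ0=90°, θ1=270°, e=3]
[2] after extend(-1): [θ0=90°, θ1=270°, e=2]
[3] after extend(-1): [θ0=90°, θ1=270°, e=1]
no rival 3-sequence matches.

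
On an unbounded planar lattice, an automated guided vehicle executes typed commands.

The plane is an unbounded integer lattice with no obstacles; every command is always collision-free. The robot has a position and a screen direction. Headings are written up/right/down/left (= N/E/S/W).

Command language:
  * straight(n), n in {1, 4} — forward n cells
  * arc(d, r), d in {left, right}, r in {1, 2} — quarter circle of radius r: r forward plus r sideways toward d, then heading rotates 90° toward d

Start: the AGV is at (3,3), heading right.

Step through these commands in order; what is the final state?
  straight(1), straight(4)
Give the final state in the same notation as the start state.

at (8,3), heading right

from: at (3,3), heading right
step 1 (straight(1)): at (4,3), heading right
step 2 (straight(4)): at (8,3), heading right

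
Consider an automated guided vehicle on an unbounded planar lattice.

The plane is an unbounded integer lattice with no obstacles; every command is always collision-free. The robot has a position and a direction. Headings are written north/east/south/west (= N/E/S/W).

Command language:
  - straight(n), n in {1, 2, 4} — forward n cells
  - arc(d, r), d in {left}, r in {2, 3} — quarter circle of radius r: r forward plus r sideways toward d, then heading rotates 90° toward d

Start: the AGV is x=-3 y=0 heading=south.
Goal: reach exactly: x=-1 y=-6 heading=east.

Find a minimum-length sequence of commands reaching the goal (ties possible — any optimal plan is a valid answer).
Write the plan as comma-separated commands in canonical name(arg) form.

straight(4), arc(left, 2)

initial: x=-3 y=0 heading=south
[1] after straight(4): x=-3 y=-4 heading=south
[2] after arc(left, 2): x=-1 y=-6 heading=east
nothing shorter than 2 reaches the goal.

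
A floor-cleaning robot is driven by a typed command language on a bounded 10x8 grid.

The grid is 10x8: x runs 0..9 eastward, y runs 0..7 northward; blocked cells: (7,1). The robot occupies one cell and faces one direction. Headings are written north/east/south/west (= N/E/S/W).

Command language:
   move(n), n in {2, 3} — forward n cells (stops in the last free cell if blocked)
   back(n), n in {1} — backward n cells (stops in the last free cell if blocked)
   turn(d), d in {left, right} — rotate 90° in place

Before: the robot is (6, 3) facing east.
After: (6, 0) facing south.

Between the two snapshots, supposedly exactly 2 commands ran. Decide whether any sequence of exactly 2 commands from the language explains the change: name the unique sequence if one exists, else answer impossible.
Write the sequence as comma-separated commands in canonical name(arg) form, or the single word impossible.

key: position moved to (6,0) AND the heading swung to S — translation plus rotation needed
start: (6, 3) facing east
step 1 (turn(right)): (6, 3) facing south
step 2 (move(3)): (6, 0) facing south
all 25 alternatives checked — unique.

turn(right), move(3)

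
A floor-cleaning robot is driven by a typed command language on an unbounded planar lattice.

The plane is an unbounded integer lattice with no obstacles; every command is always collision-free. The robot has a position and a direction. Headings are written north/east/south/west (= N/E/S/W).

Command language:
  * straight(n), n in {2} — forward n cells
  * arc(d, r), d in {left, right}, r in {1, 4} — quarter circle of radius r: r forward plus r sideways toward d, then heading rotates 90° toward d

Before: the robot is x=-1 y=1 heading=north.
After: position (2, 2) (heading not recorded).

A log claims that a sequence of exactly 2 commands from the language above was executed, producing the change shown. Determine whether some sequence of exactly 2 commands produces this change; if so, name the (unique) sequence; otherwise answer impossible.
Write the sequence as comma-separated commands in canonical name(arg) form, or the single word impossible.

arc(right, 1), straight(2)

key: running straight(2) before arc(right, 1) would end elsewhere — order is forced
t0: x=-1 y=1 heading=north
[1] after arc(right, 1): x=0 y=2 heading=east
[2] after straight(2): x=2 y=2 heading=east
no rival 2-sequence matches.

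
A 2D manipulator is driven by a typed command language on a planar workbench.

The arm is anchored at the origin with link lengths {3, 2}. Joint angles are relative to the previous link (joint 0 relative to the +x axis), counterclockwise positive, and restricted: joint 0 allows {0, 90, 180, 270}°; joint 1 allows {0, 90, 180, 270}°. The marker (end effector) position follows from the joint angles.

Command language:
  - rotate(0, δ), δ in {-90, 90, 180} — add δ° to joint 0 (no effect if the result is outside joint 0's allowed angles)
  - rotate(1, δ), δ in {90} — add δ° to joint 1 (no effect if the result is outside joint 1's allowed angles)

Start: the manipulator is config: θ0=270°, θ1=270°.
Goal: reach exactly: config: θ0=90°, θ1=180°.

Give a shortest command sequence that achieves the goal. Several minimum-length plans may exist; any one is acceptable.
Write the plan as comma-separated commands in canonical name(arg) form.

from: config: θ0=270°, θ1=270°
[1] after rotate(0, 180): config: θ0=90°, θ1=270°
[2] after rotate(1, 90): config: θ0=90°, θ1=0°
[3] after rotate(1, 90): config: θ0=90°, θ1=90°
[4] after rotate(1, 90): config: θ0=90°, θ1=180°
nothing shorter than 4 reaches the goal.

rotate(0, 180), rotate(1, 90), rotate(1, 90), rotate(1, 90)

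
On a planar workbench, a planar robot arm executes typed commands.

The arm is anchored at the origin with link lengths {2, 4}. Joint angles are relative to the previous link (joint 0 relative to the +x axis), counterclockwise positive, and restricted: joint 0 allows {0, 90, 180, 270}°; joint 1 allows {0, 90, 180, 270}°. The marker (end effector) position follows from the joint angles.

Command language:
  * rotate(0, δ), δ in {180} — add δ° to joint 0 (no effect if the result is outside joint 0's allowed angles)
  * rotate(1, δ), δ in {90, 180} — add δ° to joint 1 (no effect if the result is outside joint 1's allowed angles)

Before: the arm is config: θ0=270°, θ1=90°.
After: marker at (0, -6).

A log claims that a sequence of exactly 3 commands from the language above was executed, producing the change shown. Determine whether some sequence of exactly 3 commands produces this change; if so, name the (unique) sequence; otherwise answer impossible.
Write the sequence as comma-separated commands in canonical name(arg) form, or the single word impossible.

start: config: θ0=270°, θ1=90°
t=1 rotate(1, 90) ⇒ config: θ0=270°, θ1=180°
t=2 rotate(1, 90) ⇒ config: θ0=270°, θ1=270°
t=3 rotate(1, 90) ⇒ config: θ0=270°, θ1=0°
all 27 alternatives checked — unique.

rotate(1, 90), rotate(1, 90), rotate(1, 90)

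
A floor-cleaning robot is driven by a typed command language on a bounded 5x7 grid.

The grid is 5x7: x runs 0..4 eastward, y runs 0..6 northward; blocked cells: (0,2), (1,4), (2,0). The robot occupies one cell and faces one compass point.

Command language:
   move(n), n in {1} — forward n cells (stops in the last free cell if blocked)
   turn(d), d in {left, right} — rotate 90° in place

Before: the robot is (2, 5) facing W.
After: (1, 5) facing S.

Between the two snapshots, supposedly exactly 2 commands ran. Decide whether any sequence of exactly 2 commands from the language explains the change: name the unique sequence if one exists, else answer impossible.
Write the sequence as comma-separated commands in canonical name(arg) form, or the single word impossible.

move(1), turn(left)

key: order matters: swapping move(1) and turn(left) lands elsewhere
initial: (2, 5) facing W
1. move(1) → (1, 5) facing W
2. turn(left) → (1, 5) facing S
no other 2-command option fits: unique.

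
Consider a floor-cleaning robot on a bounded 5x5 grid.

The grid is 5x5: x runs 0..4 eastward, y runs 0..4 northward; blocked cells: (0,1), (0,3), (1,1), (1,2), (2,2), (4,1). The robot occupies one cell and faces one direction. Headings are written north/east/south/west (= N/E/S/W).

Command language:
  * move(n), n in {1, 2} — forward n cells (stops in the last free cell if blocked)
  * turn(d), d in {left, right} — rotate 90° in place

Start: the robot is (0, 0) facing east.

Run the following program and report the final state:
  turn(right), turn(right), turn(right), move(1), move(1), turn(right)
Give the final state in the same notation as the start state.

initial: (0, 0) facing east
step 1 (turn(right)): (0, 0) facing south
step 2 (turn(right)): (0, 0) facing west
step 3 (turn(right)): (0, 0) facing north
step 4 (move(1)): (0, 0) facing north
step 5 (move(1)): (0, 0) facing north
step 6 (turn(right)): (0, 0) facing east

(0, 0) facing east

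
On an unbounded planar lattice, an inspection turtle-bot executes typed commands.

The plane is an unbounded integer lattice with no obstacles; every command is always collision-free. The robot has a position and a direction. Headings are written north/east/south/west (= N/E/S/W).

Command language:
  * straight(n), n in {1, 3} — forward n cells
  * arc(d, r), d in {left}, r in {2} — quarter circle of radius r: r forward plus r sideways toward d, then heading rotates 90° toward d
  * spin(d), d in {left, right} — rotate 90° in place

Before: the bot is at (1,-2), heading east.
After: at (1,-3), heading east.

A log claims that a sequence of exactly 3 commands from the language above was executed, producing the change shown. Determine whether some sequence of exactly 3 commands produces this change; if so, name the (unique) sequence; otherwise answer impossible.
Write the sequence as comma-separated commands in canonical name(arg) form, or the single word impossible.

key: still facing E at the end — net rotation zero over 3 steps
begin: at (1,-2), heading east
step 1 (spin(right)): at (1,-2), heading south
step 2 (straight(1)): at (1,-3), heading south
step 3 (spin(left)): at (1,-3), heading east
all 125 alternatives checked — unique.

spin(right), straight(1), spin(left)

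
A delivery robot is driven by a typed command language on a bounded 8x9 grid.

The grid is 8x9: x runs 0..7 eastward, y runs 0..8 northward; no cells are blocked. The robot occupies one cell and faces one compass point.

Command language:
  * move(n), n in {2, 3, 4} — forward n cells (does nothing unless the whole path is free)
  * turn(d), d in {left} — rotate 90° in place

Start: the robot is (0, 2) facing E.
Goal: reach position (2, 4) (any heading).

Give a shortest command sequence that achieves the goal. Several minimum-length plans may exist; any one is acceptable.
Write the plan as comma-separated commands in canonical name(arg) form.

begin: (0, 2) facing E
[1] after move(2): (2, 2) facing E
[2] after turn(left): (2, 2) facing N
[3] after move(2): (2, 4) facing N
shorter routes all fall short; 3 is best.

move(2), turn(left), move(2)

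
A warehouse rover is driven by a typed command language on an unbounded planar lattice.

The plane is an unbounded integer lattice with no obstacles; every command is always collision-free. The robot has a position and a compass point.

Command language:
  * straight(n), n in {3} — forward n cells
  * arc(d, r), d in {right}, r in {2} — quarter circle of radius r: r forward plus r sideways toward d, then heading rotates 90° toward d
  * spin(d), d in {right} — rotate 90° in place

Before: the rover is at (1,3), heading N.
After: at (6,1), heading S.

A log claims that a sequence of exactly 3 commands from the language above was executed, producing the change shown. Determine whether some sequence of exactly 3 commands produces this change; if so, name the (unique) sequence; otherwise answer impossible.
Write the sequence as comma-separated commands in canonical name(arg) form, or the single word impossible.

spin(right), straight(3), arc(right, 2)

key: running arc(right, 2) before spin(right) would end elsewhere — order is forced
start: at (1,3), heading N
step 1 (spin(right)): at (1,3), heading E
step 2 (straight(3)): at (4,3), heading E
step 3 (arc(right, 2)): at (6,1), heading S
all 27 alternatives checked — unique.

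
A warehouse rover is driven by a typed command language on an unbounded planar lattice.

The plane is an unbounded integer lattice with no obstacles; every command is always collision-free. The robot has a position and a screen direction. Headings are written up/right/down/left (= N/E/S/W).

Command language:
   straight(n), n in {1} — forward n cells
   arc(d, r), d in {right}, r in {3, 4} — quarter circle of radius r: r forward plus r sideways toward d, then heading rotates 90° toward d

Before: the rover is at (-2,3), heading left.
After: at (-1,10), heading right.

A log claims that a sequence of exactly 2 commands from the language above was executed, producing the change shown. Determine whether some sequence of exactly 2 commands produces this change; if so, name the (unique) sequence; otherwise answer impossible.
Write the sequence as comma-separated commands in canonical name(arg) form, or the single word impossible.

arc(right, 3), arc(right, 4)

key: position moved to (-1,10) AND the heading swung to E — translation plus rotation needed
from: at (-2,3), heading left
1. arc(right, 3) → at (-5,6), heading up
2. arc(right, 4) → at (-1,10), heading right
no other 2-command option fits: unique.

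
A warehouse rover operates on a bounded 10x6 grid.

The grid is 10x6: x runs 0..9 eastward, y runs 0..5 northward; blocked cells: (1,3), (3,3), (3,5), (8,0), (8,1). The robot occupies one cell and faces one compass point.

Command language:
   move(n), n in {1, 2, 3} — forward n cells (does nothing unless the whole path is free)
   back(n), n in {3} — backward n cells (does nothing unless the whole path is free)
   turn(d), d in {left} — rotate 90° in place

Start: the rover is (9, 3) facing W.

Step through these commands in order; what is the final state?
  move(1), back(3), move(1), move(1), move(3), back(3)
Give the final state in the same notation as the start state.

begin: (9, 3) facing W
step 1 (move(1)): (8, 3) facing W
step 2 (back(3)): (8, 3) facing W
step 3 (move(1)): (7, 3) facing W
step 4 (move(1)): (6, 3) facing W
step 5 (move(3)): (6, 3) facing W
step 6 (back(3)): (9, 3) facing W

(9, 3) facing W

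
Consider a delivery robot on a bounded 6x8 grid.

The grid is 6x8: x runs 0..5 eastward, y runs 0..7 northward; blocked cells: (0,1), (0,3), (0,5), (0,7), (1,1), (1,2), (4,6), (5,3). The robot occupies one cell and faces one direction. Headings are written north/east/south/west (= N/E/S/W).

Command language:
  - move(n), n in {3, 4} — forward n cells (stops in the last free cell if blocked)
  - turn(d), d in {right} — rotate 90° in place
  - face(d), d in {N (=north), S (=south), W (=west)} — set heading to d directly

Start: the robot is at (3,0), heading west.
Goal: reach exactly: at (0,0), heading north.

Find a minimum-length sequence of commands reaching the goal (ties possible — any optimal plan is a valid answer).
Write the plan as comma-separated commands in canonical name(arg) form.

move(4), turn(right)

initial: at (3,0), heading west
[1] after move(4): at (0,0), heading west
[2] after turn(right): at (0,0), heading north
minimal: 2 command(s), checked below 2.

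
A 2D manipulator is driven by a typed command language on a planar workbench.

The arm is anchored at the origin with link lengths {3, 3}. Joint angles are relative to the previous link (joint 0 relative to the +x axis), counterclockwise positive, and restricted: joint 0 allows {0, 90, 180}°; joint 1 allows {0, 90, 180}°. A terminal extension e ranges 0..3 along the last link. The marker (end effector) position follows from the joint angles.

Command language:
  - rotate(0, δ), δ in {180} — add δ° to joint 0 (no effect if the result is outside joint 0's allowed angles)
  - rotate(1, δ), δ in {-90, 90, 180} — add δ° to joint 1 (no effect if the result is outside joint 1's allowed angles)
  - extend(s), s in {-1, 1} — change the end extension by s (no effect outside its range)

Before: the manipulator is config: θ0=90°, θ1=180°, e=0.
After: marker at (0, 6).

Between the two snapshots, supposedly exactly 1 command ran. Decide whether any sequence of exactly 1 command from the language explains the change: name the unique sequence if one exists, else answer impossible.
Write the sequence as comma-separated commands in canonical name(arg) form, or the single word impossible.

rotate(1, 180)

start: config: θ0=90°, θ1=180°, e=0
t=1 rotate(1, 180) ⇒ config: θ0=90°, θ1=0°, e=0
no other 1-command option fits: unique.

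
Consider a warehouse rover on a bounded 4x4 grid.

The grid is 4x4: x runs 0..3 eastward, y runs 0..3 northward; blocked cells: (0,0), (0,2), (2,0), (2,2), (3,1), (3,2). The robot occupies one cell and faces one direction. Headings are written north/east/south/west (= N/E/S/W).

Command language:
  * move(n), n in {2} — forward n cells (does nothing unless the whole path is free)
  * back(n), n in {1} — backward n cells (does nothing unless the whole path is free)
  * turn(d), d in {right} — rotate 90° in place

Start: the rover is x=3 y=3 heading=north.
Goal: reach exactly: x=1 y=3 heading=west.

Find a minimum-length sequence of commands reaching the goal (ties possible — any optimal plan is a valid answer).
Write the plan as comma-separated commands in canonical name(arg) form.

turn(right), turn(right), turn(right), move(2)

from: x=3 y=3 heading=north
t=1 turn(right) ⇒ x=3 y=3 heading=east
t=2 turn(right) ⇒ x=3 y=3 heading=south
t=3 turn(right) ⇒ x=3 y=3 heading=west
t=4 move(2) ⇒ x=1 y=3 heading=west
no 3-step plan works, so 4 is optimal.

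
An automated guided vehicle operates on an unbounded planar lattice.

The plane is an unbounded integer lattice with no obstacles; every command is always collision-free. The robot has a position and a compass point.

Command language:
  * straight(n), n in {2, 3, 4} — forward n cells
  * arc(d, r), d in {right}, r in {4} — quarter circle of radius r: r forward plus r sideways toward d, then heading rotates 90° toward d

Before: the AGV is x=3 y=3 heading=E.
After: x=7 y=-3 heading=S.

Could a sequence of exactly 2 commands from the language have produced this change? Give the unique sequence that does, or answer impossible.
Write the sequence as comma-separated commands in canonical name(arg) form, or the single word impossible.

key: position moved to (7,-3) AND the heading swung to S — translation plus rotation needed
start: x=3 y=3 heading=E
t=1 arc(right, 4) ⇒ x=7 y=-1 heading=S
t=2 straight(2) ⇒ x=7 y=-3 heading=S
no other 2-command option fits: unique.

arc(right, 4), straight(2)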